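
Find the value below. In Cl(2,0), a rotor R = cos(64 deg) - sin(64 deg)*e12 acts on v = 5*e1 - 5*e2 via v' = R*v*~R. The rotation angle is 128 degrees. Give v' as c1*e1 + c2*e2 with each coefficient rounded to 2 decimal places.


Rotor R = cos(64deg) - sin(64deg)*e12
Rotation angle theta = 2 * 64 = 128 degrees
v' = R*v*~R rotates v by theta.
cos(128deg) = -0.6157, sin(128deg) = 0.7880
v'_1 = 5*cos(128deg) - (-5)*sin(128deg)
= 5*(-0.6157) - (-5)*0.7880
= 0.86
v'_2 = 5*sin(128deg) + (-5)*cos(128deg)
= 5*0.7880 + (-5)*(-0.6157)
= 7.02
v' = 0.86*e1 + 7.02*e2


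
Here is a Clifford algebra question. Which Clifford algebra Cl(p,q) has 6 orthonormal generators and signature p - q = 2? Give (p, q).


We need p + q = 6 and p - q = 2.
Adding: 2p = 6 + 2 = 8, so p = 4.
Then q = 6 - 4 = 2.
(p, q) = (4, 2)


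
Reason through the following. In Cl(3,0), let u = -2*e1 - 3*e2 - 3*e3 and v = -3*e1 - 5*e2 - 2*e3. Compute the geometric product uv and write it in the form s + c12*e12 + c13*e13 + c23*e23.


In Cl(3,0): e_i^2 = 1, e_ie_j = -e_je_i for i != j.
Scalar part = u . v = (-2)*(-3) + (-3)*(-5) + (-3)*(-2)
= 6 + 15 + 6 = 27
e12 coeff = (-2)*(-5) - (-3)*(-3) = 10 - 9 = 1
e13 coeff = (-2)*(-2) - (-3)*(-3) = 4 - 9 = -5
e23 coeff = (-3)*(-2) - (-3)*(-5) = 6 - 15 = -9
uv = 27 + 1*e12 - 5*e13 - 9*e23


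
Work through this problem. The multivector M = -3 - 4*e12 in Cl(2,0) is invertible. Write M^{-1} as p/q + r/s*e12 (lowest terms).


M = -3 - 4*e12, where e12^2 = -1.
Since M commutes with its reverse ~M = a - b*e12, M * ~M = a^2 - b^2*e12^2 = a^2 + b^2.
So M^{-1} = ~M / (a^2 + b^2) = (a - b*e12)/(a^2 + b^2).
a^2 + b^2 = 9 + 16 = 25
Scalar part = -3/25 = -3/25
Bivector coeff = 4/25 = 4/25
M^{-1} = -3/25 + 4/25*e12


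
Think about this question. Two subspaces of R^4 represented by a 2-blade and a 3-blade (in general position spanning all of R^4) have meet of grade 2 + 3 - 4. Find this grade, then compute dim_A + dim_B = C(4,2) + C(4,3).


Meet grade = grade(A) + grade(B) - n
= 2 + 3 - 4 = 1
C(4,2) = 6
C(4,3) = 4
dim_A + dim_B = 6 + 4 = 10


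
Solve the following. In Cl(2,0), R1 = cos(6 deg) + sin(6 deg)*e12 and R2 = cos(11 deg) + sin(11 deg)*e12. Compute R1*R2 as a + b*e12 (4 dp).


Same-plane rotors commute and their half-angles add:
R1*R2 = cos(a1 + a2) + sin(a1 + a2)*e12.
a1 + a2 = 6 + 11 = 17 deg
cos(17 deg) = 0.9563
sin(17 deg) = 0.2924
R1*R2 = 0.9563 + 0.2924*e12


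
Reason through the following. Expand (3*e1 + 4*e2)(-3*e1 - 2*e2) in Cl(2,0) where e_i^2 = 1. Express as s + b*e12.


Expand: (3*e1 + 4*e2)(-3*e1 - 2*e2)
= 3*(-3)*e1e1 + 3*(-2)*e1e2 + 4*(-3)*e2e1 + 4*(-2)*e2e2
Using e1^2 = e2^2 = 1, e2e1 = -e1e2:
Scalar part s = 3*(-3) + 4*(-2) = -9 + (-8) = -17
Bivector part b = 3*(-2) - 4*(-3) = -6 - (-12) = 6
uv = -17 + 6*e12


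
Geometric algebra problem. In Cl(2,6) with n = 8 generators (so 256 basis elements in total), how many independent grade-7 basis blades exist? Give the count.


Number of grade-k basis blades in Cl(p,q) with n = p + q is C(n, k).
n = 2 + 6 = 8
C(8, 7) = 8! / (7! * 1!)
= 40320 / (5040 * 1)
= 8


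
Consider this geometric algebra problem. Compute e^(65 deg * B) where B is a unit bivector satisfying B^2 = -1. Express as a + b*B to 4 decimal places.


For a unit bivector B with B^2 = -1, the exponential series gives
e^(theta*B) = cos(theta) + sin(theta)*B (the GA analogue of Euler's formula).
theta = 65 degrees = 1.134464 rad
cos(65 deg) = 0.4226
sin(65 deg) = 0.9063
exp(theta*B) = 0.4226 + 0.9063*B


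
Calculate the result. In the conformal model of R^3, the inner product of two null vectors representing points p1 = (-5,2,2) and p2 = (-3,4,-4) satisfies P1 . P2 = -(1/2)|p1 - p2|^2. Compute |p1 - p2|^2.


p1 - p2 = (-2, -2, 6)
|p1 - p2|^2 = (-2)^2 + (-2)^2 + 6^2
= 4 + 4 + 36
= 44


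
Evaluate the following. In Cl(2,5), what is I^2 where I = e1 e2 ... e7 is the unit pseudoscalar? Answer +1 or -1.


The pseudoscalar I = e1...e_n (product of all n generators) of Cl(p,q) satisfies I^2 = (-1)^(q + n(n-1)/2).
p = 2, q = 5, n = p + q = 7
n(n-1)/2 = 7 * 6 / 2 = 21
Exponent = q + n(n-1)/2 = 5 + 21 = 26
I^2 = (-1)^26 = +1


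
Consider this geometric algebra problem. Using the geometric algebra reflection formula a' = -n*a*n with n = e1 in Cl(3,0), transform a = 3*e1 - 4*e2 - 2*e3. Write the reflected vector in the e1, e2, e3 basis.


Reflection formula: a' = -n*a*n, with n = e1 (unit vector, n^2 = 1).
For reflection through hyperplane perp to e1:
The component along e1 flips sign, others stay.
a = (3, -4, -2)
a' = (-3, -4, -2)
a' = -3*e1 - 4*e2 - 2*e3


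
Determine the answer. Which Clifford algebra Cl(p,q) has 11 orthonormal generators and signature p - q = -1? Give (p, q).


We need p + q = 11 and p - q = -1.
Adding: 2p = 11 + (-1) = 10, so p = 5.
Then q = 11 - 5 = 6.
(p, q) = (5, 6)


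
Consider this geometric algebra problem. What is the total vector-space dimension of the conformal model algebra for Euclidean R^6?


The conformal model of R^6 uses Cl(7,1): the 6 Euclidean generators plus two extra orthogonal generators e+ (e+^2 = +1) and e- (e-^2 = -1), from which the null vectors e0, einf are built.
Number of generators m = 6 + 2 = 8.
dim Cl(p,q) = 2^m = 2^8 = 256


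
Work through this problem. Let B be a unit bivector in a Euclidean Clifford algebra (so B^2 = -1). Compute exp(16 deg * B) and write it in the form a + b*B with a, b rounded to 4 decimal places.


For a unit bivector B with B^2 = -1, the exponential series gives
e^(theta*B) = cos(theta) + sin(theta)*B (the GA analogue of Euler's formula).
theta = 16 degrees = 0.279253 rad
cos(16 deg) = 0.9613
sin(16 deg) = 0.2756
exp(theta*B) = 0.9613 + 0.2756*B


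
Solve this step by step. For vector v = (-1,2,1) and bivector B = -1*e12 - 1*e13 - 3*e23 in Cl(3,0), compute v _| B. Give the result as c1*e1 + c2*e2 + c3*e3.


Left contraction v _| B = <vB>_1 (grade-1 part of the geometric product vB).
Using e1_|e12 = e2, e2_|e12 = -e1, e1_|e13 = e3, e3_|e13 = -e1, e2_|e23 = e3, e3_|e23 = -e2:
e1 coeff: -v2*b12 - v3*b13 = -(2)*(-1) - (1)*(-1) = 3
e2 coeff: v1*b12 - v3*b23 = (-1)*(-1) - (1)*(-3) = 4
e3 coeff: v1*b13 + v2*b23 = (-1)*(-1) + (2)*(-3) = -5
v _| B = 3*e1 + 4*e2 - 5*e3


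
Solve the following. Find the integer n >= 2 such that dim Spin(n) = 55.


dim Spin(n) = dim so(n) = n(n-1)/2.
Solve n(n-1)/2 = 55, i.e. n^2 - n - 110 = 0.
Discriminant = 1 + 8*55 = 441
n = (1 + sqrt(441))/2 = (1 + 21)/2 = 11


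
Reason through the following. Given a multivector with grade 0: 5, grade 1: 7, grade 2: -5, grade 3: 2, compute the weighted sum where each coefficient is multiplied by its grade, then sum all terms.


Grade-weighted sum = sum of grade_k * coefficient_k
0*5 = 0
1*7 = 7
2*(-5) = -10
3*2 = 6
Total = 0 + 7 + (-10) + 6 = 3


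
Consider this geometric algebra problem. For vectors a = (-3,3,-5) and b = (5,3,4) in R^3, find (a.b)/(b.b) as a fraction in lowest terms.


Projection coefficient = (a . b) / (b . b)
a . b = (-3)*5 + 3*3 + (-5)*4
= -15 + 9 + (-20) = -26
b . b = 5^2 + 3^2 + 4^2
= 25 + 9 + 16 = 50
Coefficient = -26/50
In lowest terms: -13/25


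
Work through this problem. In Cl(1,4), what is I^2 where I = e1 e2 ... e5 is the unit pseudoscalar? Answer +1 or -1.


The pseudoscalar I = e1...e_n (product of all n generators) of Cl(p,q) satisfies I^2 = (-1)^(q + n(n-1)/2).
p = 1, q = 4, n = p + q = 5
n(n-1)/2 = 5 * 4 / 2 = 10
Exponent = q + n(n-1)/2 = 4 + 10 = 14
I^2 = (-1)^14 = +1


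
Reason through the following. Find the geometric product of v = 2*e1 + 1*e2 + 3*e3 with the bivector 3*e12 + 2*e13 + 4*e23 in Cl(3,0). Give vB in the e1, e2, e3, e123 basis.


vB has grade-1 (vector) and grade-3 (trivector) parts: vB = (v _| B) + (v ^ B).
Vector part <vB>_1:
  e1: -v2*b12 - v3*b13 = -(1)*(3) - (3)*(2) = -9
  e2: v1*b12 - v3*b23 = (2)*(3) - (3)*(4) = -6
  e3: v1*b13 + v2*b23 = (2)*(2) + (1)*(4) = 8
Trivector part <vB>_3:
  e123: v1*b23 - v2*b13 + v3*b12 = (2)*(4) - (1)*(2) + (3)*(3) = 15
vB = -9*e1 - 6*e2 + 8*e3 + 15*e123


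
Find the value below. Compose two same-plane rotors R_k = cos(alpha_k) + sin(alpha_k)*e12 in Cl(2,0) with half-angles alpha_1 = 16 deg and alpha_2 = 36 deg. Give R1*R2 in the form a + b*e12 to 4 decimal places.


Same-plane rotors commute and their half-angles add:
R1*R2 = cos(a1 + a2) + sin(a1 + a2)*e12.
a1 + a2 = 16 + 36 = 52 deg
cos(52 deg) = 0.6157
sin(52 deg) = 0.7880
R1*R2 = 0.6157 + 0.7880*e12


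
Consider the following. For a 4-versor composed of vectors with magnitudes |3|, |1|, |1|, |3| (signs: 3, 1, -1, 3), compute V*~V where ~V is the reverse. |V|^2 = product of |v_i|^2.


Each vector v_i has |v_i|^2 = s_i^2
Squared scales: 3^2 = 9, 1^2 = 1, (-1)^2 = 1, 3^2 = 9
|V|^2 = 9 * 1 * 1 * 9
= 81


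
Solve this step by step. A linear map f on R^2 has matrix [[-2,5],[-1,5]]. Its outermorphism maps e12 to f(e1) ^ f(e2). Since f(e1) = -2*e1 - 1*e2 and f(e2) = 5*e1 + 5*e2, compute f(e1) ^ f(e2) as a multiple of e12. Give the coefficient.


The outermorphism of a linear map f sends e1^e2 to f(e1)^f(e2).
f(e1) = -2*e1 - 1*e2
f(e2) = 5*e1 + 5*e2
f(e1) ^ f(e2) = (-2*e1 - 1*e2) ^ (5*e1 + 5*e2)
= (-2)*5*e12 + (-1)*5*e21
= (-10 - (-5))*e12
= -5*e12
Coefficient = -5


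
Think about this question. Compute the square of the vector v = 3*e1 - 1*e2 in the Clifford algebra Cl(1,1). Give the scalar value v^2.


v^2 = sum of c_i^2 * e_i^2
Positive signature terms (e_i^2 = +1): 3^2 = 9
Negative signature terms (e_j^2 = -1): (-1)^2 = 1
v^2 = 9 - 1 = 8


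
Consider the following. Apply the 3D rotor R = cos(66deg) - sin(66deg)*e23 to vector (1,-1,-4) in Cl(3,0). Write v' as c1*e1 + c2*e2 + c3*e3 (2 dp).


Rotor R = cos(66deg) - sin(66deg)*e23
Rotation angle theta = 2 * 66 = 132 degrees in the e23 plane (e2 -> e3).
The component perpendicular to the plane (e1) is invariant: v'_1 = v1 = 1.00
cos(132deg) = -0.6691, sin(132deg) = 0.7431
v'_2 = v2*cos(theta) - v3*sin(theta) = -1*(-0.6691) - (-4)*0.7431 = 3.64
v'_3 = v2*sin(theta) + v3*cos(theta) = -1*0.7431 + (-4)*(-0.6691) = 1.93
v' = 1.00*e1 + 3.64*e2 + 1.93*e3


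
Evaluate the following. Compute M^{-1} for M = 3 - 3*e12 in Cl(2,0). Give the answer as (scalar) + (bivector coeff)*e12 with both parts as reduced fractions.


M = 3 - 3*e12, where e12^2 = -1.
Since M commutes with its reverse ~M = a - b*e12, M * ~M = a^2 - b^2*e12^2 = a^2 + b^2.
So M^{-1} = ~M / (a^2 + b^2) = (a - b*e12)/(a^2 + b^2).
a^2 + b^2 = 9 + 9 = 18
Scalar part = 3/18 = 1/6
Bivector coeff = 3/18 = 1/6
M^{-1} = 1/6 + 1/6*e12


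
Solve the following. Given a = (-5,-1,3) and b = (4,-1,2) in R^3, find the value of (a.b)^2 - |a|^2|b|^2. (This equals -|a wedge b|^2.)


a . b = (-5)*4 + (-1)*(-1) + 3*2
= -20 + 1 + 6 = -13
|a|^2 = (-5)^2 + (-1)^2 + 3^2 = 35
|b|^2 = 4^2 + (-1)^2 + 2^2 = 21
(a.b)^2 = (-13)^2 = 169
|a|^2 * |b|^2 = 35 * 21 = 735
Result = 169 - 735 = -566


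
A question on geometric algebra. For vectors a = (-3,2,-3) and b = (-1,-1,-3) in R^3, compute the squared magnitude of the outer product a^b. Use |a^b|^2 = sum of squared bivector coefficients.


a wedge b = (a1*b2 - a2*b1)*e12 + (a1*b3 - a3*b1)*e13 + (a2*b3 - a3*b2)*e23
e12 coeff: (-3)*(-1) - 2*(-1) = 3 - (-2) = 5
e13 coeff: (-3)*(-3) - (-3)*(-1) = 9 - 3 = 6
e23 coeff: 2*(-3) - (-3)*(-1) = -6 - 3 = -9
|a wedge b|^2 = 5^2 + 6^2 + (-9)^2
= 25 + 36 + 81
= 142


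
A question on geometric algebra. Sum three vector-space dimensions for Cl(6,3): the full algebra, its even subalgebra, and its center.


n = 6 + 3 = 9
Total dim = 2^9 = 512
Even subalgebra dim = 2^8 = 256
n is odd, so center dim = 2
Sum = 512 + 256 + 2 = 770


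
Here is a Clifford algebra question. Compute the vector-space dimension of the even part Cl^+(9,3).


Even subalgebra dimension = 2^(n-1)
n = 9 + 3 = 12
2^(12 - 1) = 2^11 = 2048
Verification: sum of C(12,k) for even k = 1 + 66 + 495 + 924 + 495 + 66 + 1 = 2048
Result = 2048


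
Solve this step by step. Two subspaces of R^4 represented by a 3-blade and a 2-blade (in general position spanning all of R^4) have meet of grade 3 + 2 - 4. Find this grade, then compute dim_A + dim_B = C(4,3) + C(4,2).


Meet grade = grade(A) + grade(B) - n
= 3 + 2 - 4 = 1
C(4,3) = 4
C(4,2) = 6
dim_A + dim_B = 4 + 6 = 10


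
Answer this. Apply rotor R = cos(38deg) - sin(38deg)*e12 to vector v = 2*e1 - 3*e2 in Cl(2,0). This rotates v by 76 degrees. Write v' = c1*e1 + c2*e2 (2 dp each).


Rotor R = cos(38deg) - sin(38deg)*e12
Rotation angle theta = 2 * 38 = 76 degrees
v' = R*v*~R rotates v by theta.
cos(76deg) = 0.2419, sin(76deg) = 0.9703
v'_1 = 2*cos(76deg) - (-3)*sin(76deg)
= 2*0.2419 - (-3)*0.9703
= 3.39
v'_2 = 2*sin(76deg) + (-3)*cos(76deg)
= 2*0.9703 + (-3)*0.2419
= 1.21
v' = 3.39*e1 + 1.21*e2


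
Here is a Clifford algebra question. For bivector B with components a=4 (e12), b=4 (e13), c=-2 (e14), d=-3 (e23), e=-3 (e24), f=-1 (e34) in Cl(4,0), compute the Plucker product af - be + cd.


Plucker relation: af - be + cd
a*f = 4*(-1) = -4
b*e = 4*(-3) = -12
c*d = (-2)*(-3) = 6
af - be + cd = -4 - (-12) + 6
= 14


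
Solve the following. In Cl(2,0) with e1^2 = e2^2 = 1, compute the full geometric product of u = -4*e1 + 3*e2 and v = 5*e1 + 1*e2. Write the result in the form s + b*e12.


Expand: (-4*e1 + 3*e2)(5*e1 + 1*e2)
= (-4)*5*e1e1 + (-4)*1*e1e2 + 3*5*e2e1 + 3*1*e2e2
Using e1^2 = e2^2 = 1, e2e1 = -e1e2:
Scalar part s = (-4)*5 + 3*1 = -20 + 3 = -17
Bivector part b = (-4)*1 - 3*5 = -4 - 15 = -19
uv = -17 - 19*e12


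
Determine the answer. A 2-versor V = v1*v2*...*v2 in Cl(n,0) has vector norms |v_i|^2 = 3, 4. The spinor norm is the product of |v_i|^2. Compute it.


Spinor norm N(V) = |v1|^2 * |v2|^2 * ... * |v2|^2
= 3 * 4
Running product: 3, 12
N(V) = 12


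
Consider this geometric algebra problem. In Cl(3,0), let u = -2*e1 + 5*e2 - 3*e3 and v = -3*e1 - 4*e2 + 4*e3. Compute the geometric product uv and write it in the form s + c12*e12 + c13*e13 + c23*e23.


In Cl(3,0): e_i^2 = 1, e_ie_j = -e_je_i for i != j.
Scalar part = u . v = (-2)*(-3) + 5*(-4) + (-3)*4
= 6 + (-20) + (-12) = -26
e12 coeff = (-2)*(-4) - 5*(-3) = 8 - (-15) = 23
e13 coeff = (-2)*4 - (-3)*(-3) = -8 - 9 = -17
e23 coeff = 5*4 - (-3)*(-4) = 20 - 12 = 8
uv = -26 + 23*e12 - 17*e13 + 8*e23


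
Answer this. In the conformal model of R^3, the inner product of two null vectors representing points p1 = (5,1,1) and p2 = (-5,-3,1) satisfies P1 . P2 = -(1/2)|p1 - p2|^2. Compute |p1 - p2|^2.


p1 - p2 = (10, 4, 0)
|p1 - p2|^2 = 10^2 + 4^2 + 0^2
= 100 + 16 + 0
= 116


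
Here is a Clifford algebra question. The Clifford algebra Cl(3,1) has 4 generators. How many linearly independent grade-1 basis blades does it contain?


Number of grade-k basis blades in Cl(p,q) with n = p + q is C(n, k).
n = 3 + 1 = 4
C(4, 1) = 4! / (1! * 3!)
= 24 / (1 * 6)
= 4


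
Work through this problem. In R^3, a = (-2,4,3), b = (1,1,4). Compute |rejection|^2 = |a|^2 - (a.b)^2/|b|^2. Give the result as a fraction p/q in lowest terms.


|a|^2 = (-2)^2 + 4^2 + 3^2 = 29
|b|^2 = 1^2 + 1^2 + 4^2 = 18
a . b = (-2)*1 + 4*1 + 3*4 = 14
(a.b)^2 = 14^2 = 196
|rej|^2 = 29 - 196/18
= (522 - 196)/18
= 326/18
In lowest terms: 163/9


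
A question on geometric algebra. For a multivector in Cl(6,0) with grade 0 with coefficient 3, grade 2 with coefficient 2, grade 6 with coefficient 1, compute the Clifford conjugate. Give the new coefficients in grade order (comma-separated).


Clifford conjugate sign for grade k: (-1)^(k(k+1)/2)
Grade 0: (-1)^(0*1/2) = (-1)^0 = 1, coeff 3 -> 3
Grade 2: (-1)^(2*3/2) = (-1)^3 = -1, coeff 2 -> -2
Grade 6: (-1)^(6*7/2) = (-1)^21 = -1, coeff 1 -> -1
Conjugated coefficients: 3, -2, -1


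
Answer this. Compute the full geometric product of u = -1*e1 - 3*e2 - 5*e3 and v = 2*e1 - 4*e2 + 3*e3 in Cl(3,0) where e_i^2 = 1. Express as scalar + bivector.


In Cl(3,0): e_i^2 = 1, e_ie_j = -e_je_i for i != j.
Scalar part = u . v = (-1)*2 + (-3)*(-4) + (-5)*3
= -2 + 12 + (-15) = -5
e12 coeff = (-1)*(-4) - (-3)*2 = 4 - (-6) = 10
e13 coeff = (-1)*3 - (-5)*2 = -3 - (-10) = 7
e23 coeff = (-3)*3 - (-5)*(-4) = -9 - 20 = -29
uv = -5 + 10*e12 + 7*e13 - 29*e23


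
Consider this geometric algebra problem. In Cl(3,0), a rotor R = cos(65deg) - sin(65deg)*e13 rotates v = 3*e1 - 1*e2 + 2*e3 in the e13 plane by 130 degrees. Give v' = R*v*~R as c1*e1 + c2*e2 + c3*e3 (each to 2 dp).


Rotor R = cos(65deg) - sin(65deg)*e13
Rotation angle theta = 2 * 65 = 130 degrees in the e13 plane (e1 -> e3).
The component perpendicular to the plane (e2) is invariant: v'_2 = v2 = -1.00
cos(130deg) = -0.6428, sin(130deg) = 0.7660
v'_1 = v1*cos(theta) - v3*sin(theta) = 3*(-0.6428) - 2*0.7660 = -3.46
v'_3 = v1*sin(theta) + v3*cos(theta) = 3*0.7660 + 2*(-0.6428) = 1.01
v' = -3.46*e1 - 1.00*e2 + 1.01*e3


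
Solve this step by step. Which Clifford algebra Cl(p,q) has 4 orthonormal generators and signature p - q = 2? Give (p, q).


We need p + q = 4 and p - q = 2.
Adding: 2p = 4 + 2 = 6, so p = 3.
Then q = 4 - 3 = 1.
(p, q) = (3, 1)


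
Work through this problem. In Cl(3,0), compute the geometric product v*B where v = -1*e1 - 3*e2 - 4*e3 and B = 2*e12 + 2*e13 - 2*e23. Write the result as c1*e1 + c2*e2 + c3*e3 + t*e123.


vB has grade-1 (vector) and grade-3 (trivector) parts: vB = (v _| B) + (v ^ B).
Vector part <vB>_1:
  e1: -v2*b12 - v3*b13 = -(-3)*(2) - (-4)*(2) = 14
  e2: v1*b12 - v3*b23 = (-1)*(2) - (-4)*(-2) = -10
  e3: v1*b13 + v2*b23 = (-1)*(2) + (-3)*(-2) = 4
Trivector part <vB>_3:
  e123: v1*b23 - v2*b13 + v3*b12 = (-1)*(-2) - (-3)*(2) + (-4)*(2) = 0
vB = 14*e1 - 10*e2 + 4*e3 + 0*e123


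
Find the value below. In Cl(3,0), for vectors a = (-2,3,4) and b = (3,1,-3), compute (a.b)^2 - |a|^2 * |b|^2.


a . b = (-2)*3 + 3*1 + 4*(-3)
= -6 + 3 + (-12) = -15
|a|^2 = (-2)^2 + 3^2 + 4^2 = 29
|b|^2 = 3^2 + 1^2 + (-3)^2 = 19
(a.b)^2 = (-15)^2 = 225
|a|^2 * |b|^2 = 29 * 19 = 551
Result = 225 - 551 = -326


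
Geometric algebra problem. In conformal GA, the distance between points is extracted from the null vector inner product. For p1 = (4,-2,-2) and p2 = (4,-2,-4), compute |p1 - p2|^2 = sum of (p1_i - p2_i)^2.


p1 - p2 = (0, 0, 2)
|p1 - p2|^2 = 0^2 + 0^2 + 2^2
= 0 + 0 + 4
= 4


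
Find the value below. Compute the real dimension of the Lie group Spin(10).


Spin(n) double-covers SO(n); both have Lie algebra so(n) of dimension n(n-1)/2.
n = 10
n(n-1) = 10 * 9 = 90
dim Spin(10) = 90/2 = 45


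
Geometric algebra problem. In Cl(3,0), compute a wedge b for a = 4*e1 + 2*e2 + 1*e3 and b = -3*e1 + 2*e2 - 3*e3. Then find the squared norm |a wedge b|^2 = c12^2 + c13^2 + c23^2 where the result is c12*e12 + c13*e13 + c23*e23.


a wedge b = (a1*b2 - a2*b1)*e12 + (a1*b3 - a3*b1)*e13 + (a2*b3 - a3*b2)*e23
e12 coeff: 4*2 - 2*(-3) = 8 - (-6) = 14
e13 coeff: 4*(-3) - 1*(-3) = -12 - (-3) = -9
e23 coeff: 2*(-3) - 1*2 = -6 - 2 = -8
|a wedge b|^2 = 14^2 + (-9)^2 + (-8)^2
= 196 + 81 + 64
= 341


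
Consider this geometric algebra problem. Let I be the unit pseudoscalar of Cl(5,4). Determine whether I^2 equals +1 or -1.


The pseudoscalar I = e1...e_n (product of all n generators) of Cl(p,q) satisfies I^2 = (-1)^(q + n(n-1)/2).
p = 5, q = 4, n = p + q = 9
n(n-1)/2 = 9 * 8 / 2 = 36
Exponent = q + n(n-1)/2 = 4 + 36 = 40
I^2 = (-1)^40 = +1


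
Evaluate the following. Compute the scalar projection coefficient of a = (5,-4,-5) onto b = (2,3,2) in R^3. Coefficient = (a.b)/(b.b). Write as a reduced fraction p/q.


Projection coefficient = (a . b) / (b . b)
a . b = 5*2 + (-4)*3 + (-5)*2
= 10 + (-12) + (-10) = -12
b . b = 2^2 + 3^2 + 2^2
= 4 + 9 + 4 = 17
Coefficient = -12/17
In lowest terms: -12/17


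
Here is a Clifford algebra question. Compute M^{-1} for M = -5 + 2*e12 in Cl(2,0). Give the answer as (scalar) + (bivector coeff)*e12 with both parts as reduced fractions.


M = -5 + 2*e12, where e12^2 = -1.
Since M commutes with its reverse ~M = a - b*e12, M * ~M = a^2 - b^2*e12^2 = a^2 + b^2.
So M^{-1} = ~M / (a^2 + b^2) = (a - b*e12)/(a^2 + b^2).
a^2 + b^2 = 25 + 4 = 29
Scalar part = -5/29 = -5/29
Bivector coeff = -2/29 = -2/29
M^{-1} = -5/29 - 2/29*e12


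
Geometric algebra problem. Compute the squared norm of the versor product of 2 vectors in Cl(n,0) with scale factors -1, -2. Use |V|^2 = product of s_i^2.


Each vector v_i has |v_i|^2 = s_i^2
Squared scales: (-1)^2 = 1, (-2)^2 = 4
|V|^2 = 1 * 4
= 4


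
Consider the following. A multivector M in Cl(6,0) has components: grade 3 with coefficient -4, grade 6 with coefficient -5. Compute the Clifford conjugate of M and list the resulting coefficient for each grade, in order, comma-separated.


Clifford conjugate sign for grade k: (-1)^(k(k+1)/2)
Grade 3: (-1)^(3*4/2) = (-1)^6 = 1, coeff -4 -> -4
Grade 6: (-1)^(6*7/2) = (-1)^21 = -1, coeff -5 -> 5
Conjugated coefficients: -4, 5


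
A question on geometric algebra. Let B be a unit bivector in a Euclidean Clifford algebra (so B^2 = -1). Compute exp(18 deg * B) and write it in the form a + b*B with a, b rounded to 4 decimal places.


For a unit bivector B with B^2 = -1, the exponential series gives
e^(theta*B) = cos(theta) + sin(theta)*B (the GA analogue of Euler's formula).
theta = 18 degrees = 0.314159 rad
cos(18 deg) = 0.9511
sin(18 deg) = 0.3090
exp(theta*B) = 0.9511 + 0.3090*B


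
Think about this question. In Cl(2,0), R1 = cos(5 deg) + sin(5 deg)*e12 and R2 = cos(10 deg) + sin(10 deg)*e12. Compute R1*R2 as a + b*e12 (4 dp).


Same-plane rotors commute and their half-angles add:
R1*R2 = cos(a1 + a2) + sin(a1 + a2)*e12.
a1 + a2 = 5 + 10 = 15 deg
cos(15 deg) = 0.9659
sin(15 deg) = 0.2588
R1*R2 = 0.9659 + 0.2588*e12


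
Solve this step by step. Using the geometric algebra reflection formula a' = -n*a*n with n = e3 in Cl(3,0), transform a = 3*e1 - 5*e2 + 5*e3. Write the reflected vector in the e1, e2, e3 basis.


Reflection formula: a' = -n*a*n, with n = e3 (unit vector, n^2 = 1).
For reflection through hyperplane perp to e3:
The component along e3 flips sign, others stay.
a = (3, -5, 5)
a' = (3, -5, -5)
a' = 3*e1 - 5*e2 - 5*e3


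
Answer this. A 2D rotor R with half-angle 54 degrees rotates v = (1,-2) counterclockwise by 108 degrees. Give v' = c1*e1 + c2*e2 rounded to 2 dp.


Rotor R = cos(54deg) - sin(54deg)*e12
Rotation angle theta = 2 * 54 = 108 degrees
v' = R*v*~R rotates v by theta.
cos(108deg) = -0.3090, sin(108deg) = 0.9511
v'_1 = 1*cos(108deg) - (-2)*sin(108deg)
= 1*(-0.3090) - (-2)*0.9511
= 1.59
v'_2 = 1*sin(108deg) + (-2)*cos(108deg)
= 1*0.9511 + (-2)*(-0.3090)
= 1.57
v' = 1.59*e1 + 1.57*e2


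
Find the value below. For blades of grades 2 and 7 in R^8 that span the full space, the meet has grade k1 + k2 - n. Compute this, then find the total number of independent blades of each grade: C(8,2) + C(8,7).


Meet grade = grade(A) + grade(B) - n
= 2 + 7 - 8 = 1
C(8,2) = 28
C(8,7) = 8
dim_A + dim_B = 28 + 8 = 36


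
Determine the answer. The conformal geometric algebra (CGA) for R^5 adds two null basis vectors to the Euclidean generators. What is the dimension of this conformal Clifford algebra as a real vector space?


The conformal model of R^5 uses Cl(6,1): the 5 Euclidean generators plus two extra orthogonal generators e+ (e+^2 = +1) and e- (e-^2 = -1), from which the null vectors e0, einf are built.
Number of generators m = 5 + 2 = 7.
dim Cl(p,q) = 2^m = 2^7 = 128


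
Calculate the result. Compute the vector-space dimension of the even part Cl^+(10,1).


Even subalgebra dimension = 2^(n-1)
n = 10 + 1 = 11
2^(11 - 1) = 2^10 = 1024
Verification: sum of C(11,k) for even k = 1 + 55 + 330 + 462 + 165 + 11 = 1024
Result = 1024


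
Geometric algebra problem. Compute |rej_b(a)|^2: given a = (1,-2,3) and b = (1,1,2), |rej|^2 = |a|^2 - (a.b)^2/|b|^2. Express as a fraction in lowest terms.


|a|^2 = 1^2 + (-2)^2 + 3^2 = 14
|b|^2 = 1^2 + 1^2 + 2^2 = 6
a . b = 1*1 + (-2)*1 + 3*2 = 5
(a.b)^2 = 5^2 = 25
|rej|^2 = 14 - 25/6
= (84 - 25)/6
= 59/6
In lowest terms: 59/6


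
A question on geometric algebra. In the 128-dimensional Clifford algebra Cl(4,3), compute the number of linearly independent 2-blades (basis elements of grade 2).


Number of grade-k basis blades in Cl(p,q) with n = p + q is C(n, k).
n = 4 + 3 = 7
C(7, 2) = 7! / (2! * 5!)
= 5040 / (2 * 120)
= 21


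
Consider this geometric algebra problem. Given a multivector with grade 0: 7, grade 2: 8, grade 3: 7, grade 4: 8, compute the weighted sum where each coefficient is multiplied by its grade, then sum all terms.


Grade-weighted sum = sum of grade_k * coefficient_k
0*7 = 0
2*8 = 16
3*7 = 21
4*8 = 32
Total = 0 + 16 + 21 + 32 = 69


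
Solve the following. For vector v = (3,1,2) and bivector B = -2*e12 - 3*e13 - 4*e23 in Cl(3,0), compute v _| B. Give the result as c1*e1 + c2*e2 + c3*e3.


Left contraction v _| B = <vB>_1 (grade-1 part of the geometric product vB).
Using e1_|e12 = e2, e2_|e12 = -e1, e1_|e13 = e3, e3_|e13 = -e1, e2_|e23 = e3, e3_|e23 = -e2:
e1 coeff: -v2*b12 - v3*b13 = -(1)*(-2) - (2)*(-3) = 8
e2 coeff: v1*b12 - v3*b23 = (3)*(-2) - (2)*(-4) = 2
e3 coeff: v1*b13 + v2*b23 = (3)*(-3) + (1)*(-4) = -13
v _| B = 8*e1 + 2*e2 - 13*e3


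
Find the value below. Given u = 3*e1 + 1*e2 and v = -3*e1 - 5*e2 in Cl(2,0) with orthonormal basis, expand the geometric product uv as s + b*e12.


Expand: (3*e1 + 1*e2)(-3*e1 - 5*e2)
= 3*(-3)*e1e1 + 3*(-5)*e1e2 + 1*(-3)*e2e1 + 1*(-5)*e2e2
Using e1^2 = e2^2 = 1, e2e1 = -e1e2:
Scalar part s = 3*(-3) + 1*(-5) = -9 + (-5) = -14
Bivector part b = 3*(-5) - 1*(-3) = -15 - (-3) = -12
uv = -14 - 12*e12


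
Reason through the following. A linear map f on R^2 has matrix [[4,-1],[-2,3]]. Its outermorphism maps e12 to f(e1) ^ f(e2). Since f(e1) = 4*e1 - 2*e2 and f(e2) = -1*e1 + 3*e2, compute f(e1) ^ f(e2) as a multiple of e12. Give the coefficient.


The outermorphism of a linear map f sends e1^e2 to f(e1)^f(e2).
f(e1) = 4*e1 - 2*e2
f(e2) = -1*e1 + 3*e2
f(e1) ^ f(e2) = (4*e1 - 2*e2) ^ (-1*e1 + 3*e2)
= 4*3*e12 + (-2)*(-1)*e21
= (12 - 2)*e12
= 10*e12
Coefficient = 10


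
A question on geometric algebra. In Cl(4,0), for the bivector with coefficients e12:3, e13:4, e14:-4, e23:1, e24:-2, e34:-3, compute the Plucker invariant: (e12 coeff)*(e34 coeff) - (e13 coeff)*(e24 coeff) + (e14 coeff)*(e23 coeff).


Plucker relation: af - be + cd
a*f = 3*(-3) = -9
b*e = 4*(-2) = -8
c*d = (-4)*1 = -4
af - be + cd = -9 - (-8) + (-4)
= -5


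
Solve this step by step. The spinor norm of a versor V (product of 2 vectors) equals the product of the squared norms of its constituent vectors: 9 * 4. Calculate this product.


Spinor norm N(V) = |v1|^2 * |v2|^2 * ... * |v2|^2
= 9 * 4
Running product: 9, 36
N(V) = 36


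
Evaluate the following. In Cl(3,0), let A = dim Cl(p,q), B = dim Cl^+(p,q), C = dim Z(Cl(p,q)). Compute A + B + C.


n = 3 + 0 = 3
Total dim = 2^3 = 8
Even subalgebra dim = 2^2 = 4
n is odd, so center dim = 2
Sum = 8 + 4 + 2 = 14


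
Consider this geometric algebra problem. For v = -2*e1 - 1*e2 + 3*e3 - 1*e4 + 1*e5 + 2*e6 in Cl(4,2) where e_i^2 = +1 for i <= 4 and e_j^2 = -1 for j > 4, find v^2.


v^2 = sum of c_i^2 * e_i^2
Positive signature terms (e_i^2 = +1): (-2)^2 + (-1)^2 + 3^2 + (-1)^2 = 15
Negative signature terms (e_j^2 = -1): 1^2 + 2^2 = 5
v^2 = 15 - 5 = 10


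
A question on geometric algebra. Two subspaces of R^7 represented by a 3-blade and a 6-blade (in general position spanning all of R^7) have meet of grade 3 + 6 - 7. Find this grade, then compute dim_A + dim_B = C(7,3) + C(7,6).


Meet grade = grade(A) + grade(B) - n
= 3 + 6 - 7 = 2
C(7,3) = 35
C(7,6) = 7
dim_A + dim_B = 35 + 7 = 42


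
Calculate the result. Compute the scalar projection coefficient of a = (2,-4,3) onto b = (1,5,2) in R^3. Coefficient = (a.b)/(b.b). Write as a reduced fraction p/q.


Projection coefficient = (a . b) / (b . b)
a . b = 2*1 + (-4)*5 + 3*2
= 2 + (-20) + 6 = -12
b . b = 1^2 + 5^2 + 2^2
= 1 + 25 + 4 = 30
Coefficient = -12/30
In lowest terms: -2/5


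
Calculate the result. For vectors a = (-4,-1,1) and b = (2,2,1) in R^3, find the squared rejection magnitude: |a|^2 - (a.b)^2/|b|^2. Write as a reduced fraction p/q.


|a|^2 = (-4)^2 + (-1)^2 + 1^2 = 18
|b|^2 = 2^2 + 2^2 + 1^2 = 9
a . b = (-4)*2 + (-1)*2 + 1*1 = -9
(a.b)^2 = (-9)^2 = 81
|rej|^2 = 18 - 81/9
= (162 - 81)/9
= 81/9
In lowest terms: 9/1


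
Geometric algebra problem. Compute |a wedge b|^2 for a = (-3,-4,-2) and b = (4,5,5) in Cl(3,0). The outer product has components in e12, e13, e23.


a wedge b = (a1*b2 - a2*b1)*e12 + (a1*b3 - a3*b1)*e13 + (a2*b3 - a3*b2)*e23
e12 coeff: (-3)*5 - (-4)*4 = -15 - (-16) = 1
e13 coeff: (-3)*5 - (-2)*4 = -15 - (-8) = -7
e23 coeff: (-4)*5 - (-2)*5 = -20 - (-10) = -10
|a wedge b|^2 = 1^2 + (-7)^2 + (-10)^2
= 1 + 49 + 100
= 150


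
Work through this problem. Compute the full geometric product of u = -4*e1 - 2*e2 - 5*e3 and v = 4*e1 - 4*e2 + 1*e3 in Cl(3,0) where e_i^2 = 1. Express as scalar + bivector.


In Cl(3,0): e_i^2 = 1, e_ie_j = -e_je_i for i != j.
Scalar part = u . v = (-4)*4 + (-2)*(-4) + (-5)*1
= -16 + 8 + (-5) = -13
e12 coeff = (-4)*(-4) - (-2)*4 = 16 - (-8) = 24
e13 coeff = (-4)*1 - (-5)*4 = -4 - (-20) = 16
e23 coeff = (-2)*1 - (-5)*(-4) = -2 - 20 = -22
uv = -13 + 24*e12 + 16*e13 - 22*e23


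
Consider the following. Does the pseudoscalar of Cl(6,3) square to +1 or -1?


The pseudoscalar I = e1...e_n (product of all n generators) of Cl(p,q) satisfies I^2 = (-1)^(q + n(n-1)/2).
p = 6, q = 3, n = p + q = 9
n(n-1)/2 = 9 * 8 / 2 = 36
Exponent = q + n(n-1)/2 = 3 + 36 = 39
I^2 = (-1)^39 = -1


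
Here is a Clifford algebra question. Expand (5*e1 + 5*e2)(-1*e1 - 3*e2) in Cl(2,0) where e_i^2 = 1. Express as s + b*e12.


Expand: (5*e1 + 5*e2)(-1*e1 - 3*e2)
= 5*(-1)*e1e1 + 5*(-3)*e1e2 + 5*(-1)*e2e1 + 5*(-3)*e2e2
Using e1^2 = e2^2 = 1, e2e1 = -e1e2:
Scalar part s = 5*(-1) + 5*(-3) = -5 + (-15) = -20
Bivector part b = 5*(-3) - 5*(-1) = -15 - (-5) = -10
uv = -20 - 10*e12


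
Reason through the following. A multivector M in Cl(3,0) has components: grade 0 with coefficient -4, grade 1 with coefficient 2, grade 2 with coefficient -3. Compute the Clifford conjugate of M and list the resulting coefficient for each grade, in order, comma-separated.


Clifford conjugate sign for grade k: (-1)^(k(k+1)/2)
Grade 0: (-1)^(0*1/2) = (-1)^0 = 1, coeff -4 -> -4
Grade 1: (-1)^(1*2/2) = (-1)^1 = -1, coeff 2 -> -2
Grade 2: (-1)^(2*3/2) = (-1)^3 = -1, coeff -3 -> 3
Conjugated coefficients: -4, -2, 3


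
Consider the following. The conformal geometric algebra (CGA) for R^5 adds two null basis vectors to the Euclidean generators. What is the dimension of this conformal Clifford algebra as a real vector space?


The conformal model of R^5 uses Cl(6,1): the 5 Euclidean generators plus two extra orthogonal generators e+ (e+^2 = +1) and e- (e-^2 = -1), from which the null vectors e0, einf are built.
Number of generators m = 5 + 2 = 7.
dim Cl(p,q) = 2^m = 2^7 = 128


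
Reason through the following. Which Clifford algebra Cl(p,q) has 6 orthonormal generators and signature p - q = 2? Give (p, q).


We need p + q = 6 and p - q = 2.
Adding: 2p = 6 + 2 = 8, so p = 4.
Then q = 6 - 4 = 2.
(p, q) = (4, 2)


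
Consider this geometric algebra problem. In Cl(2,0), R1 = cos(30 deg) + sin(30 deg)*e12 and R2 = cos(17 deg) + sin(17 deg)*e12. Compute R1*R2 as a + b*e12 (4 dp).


Same-plane rotors commute and their half-angles add:
R1*R2 = cos(a1 + a2) + sin(a1 + a2)*e12.
a1 + a2 = 30 + 17 = 47 deg
cos(47 deg) = 0.6820
sin(47 deg) = 0.7314
R1*R2 = 0.6820 + 0.7314*e12


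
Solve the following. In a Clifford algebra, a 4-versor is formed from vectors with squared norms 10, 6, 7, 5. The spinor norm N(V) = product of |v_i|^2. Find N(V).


Spinor norm N(V) = |v1|^2 * |v2|^2 * ... * |v4|^2
= 10 * 6 * 7 * 5
Running product: 10, 60, 420, 2100
N(V) = 2100


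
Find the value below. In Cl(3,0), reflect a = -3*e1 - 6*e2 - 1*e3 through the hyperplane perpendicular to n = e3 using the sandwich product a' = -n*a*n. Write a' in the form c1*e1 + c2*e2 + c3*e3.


Reflection formula: a' = -n*a*n, with n = e3 (unit vector, n^2 = 1).
For reflection through hyperplane perp to e3:
The component along e3 flips sign, others stay.
a = (-3, -6, -1)
a' = (-3, -6, 1)
a' = -3*e1 - 6*e2 + 1*e3


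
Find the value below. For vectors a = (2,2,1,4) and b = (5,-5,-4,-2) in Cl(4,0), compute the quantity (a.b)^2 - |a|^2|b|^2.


a . b = 2*5 + 2*(-5) + 1*(-4) + 4*(-2)
= 10 + (-10) + (-4) + (-8) = -12
|a|^2 = 2^2 + 2^2 + 1^2 + 4^2 = 25
|b|^2 = 5^2 + (-5)^2 + (-4)^2 + (-2)^2 = 70
(a.b)^2 = (-12)^2 = 144
|a|^2 * |b|^2 = 25 * 70 = 1750
Result = 144 - 1750 = -1606


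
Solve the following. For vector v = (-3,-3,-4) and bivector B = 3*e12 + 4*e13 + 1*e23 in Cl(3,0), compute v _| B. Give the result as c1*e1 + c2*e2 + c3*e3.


Left contraction v _| B = <vB>_1 (grade-1 part of the geometric product vB).
Using e1_|e12 = e2, e2_|e12 = -e1, e1_|e13 = e3, e3_|e13 = -e1, e2_|e23 = e3, e3_|e23 = -e2:
e1 coeff: -v2*b12 - v3*b13 = -(-3)*(3) - (-4)*(4) = 25
e2 coeff: v1*b12 - v3*b23 = (-3)*(3) - (-4)*(1) = -5
e3 coeff: v1*b13 + v2*b23 = (-3)*(4) + (-3)*(1) = -15
v _| B = 25*e1 - 5*e2 - 15*e3


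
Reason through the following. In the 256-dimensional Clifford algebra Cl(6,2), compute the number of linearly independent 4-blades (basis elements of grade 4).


Number of grade-k basis blades in Cl(p,q) with n = p + q is C(n, k).
n = 6 + 2 = 8
C(8, 4) = 8! / (4! * 4!)
= 40320 / (24 * 24)
= 70


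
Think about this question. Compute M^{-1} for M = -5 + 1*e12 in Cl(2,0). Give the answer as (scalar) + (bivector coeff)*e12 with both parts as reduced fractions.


M = -5 + 1*e12, where e12^2 = -1.
Since M commutes with its reverse ~M = a - b*e12, M * ~M = a^2 - b^2*e12^2 = a^2 + b^2.
So M^{-1} = ~M / (a^2 + b^2) = (a - b*e12)/(a^2 + b^2).
a^2 + b^2 = 25 + 1 = 26
Scalar part = -5/26 = -5/26
Bivector coeff = -1/26 = -1/26
M^{-1} = -5/26 - 1/26*e12


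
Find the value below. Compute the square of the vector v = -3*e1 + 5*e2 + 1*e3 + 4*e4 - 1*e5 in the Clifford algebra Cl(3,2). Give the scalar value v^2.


v^2 = sum of c_i^2 * e_i^2
Positive signature terms (e_i^2 = +1): (-3)^2 + 5^2 + 1^2 = 35
Negative signature terms (e_j^2 = -1): 4^2 + (-1)^2 = 17
v^2 = 35 - 17 = 18


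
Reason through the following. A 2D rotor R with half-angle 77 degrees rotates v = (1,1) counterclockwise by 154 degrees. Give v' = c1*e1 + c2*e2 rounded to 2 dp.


Rotor R = cos(77deg) - sin(77deg)*e12
Rotation angle theta = 2 * 77 = 154 degrees
v' = R*v*~R rotates v by theta.
cos(154deg) = -0.8988, sin(154deg) = 0.4384
v'_1 = 1*cos(154deg) - 1*sin(154deg)
= 1*(-0.8988) - 1*0.4384
= -1.34
v'_2 = 1*sin(154deg) + 1*cos(154deg)
= 1*0.4384 + 1*(-0.8988)
= -0.46
v' = -1.34*e1 - 0.46*e2


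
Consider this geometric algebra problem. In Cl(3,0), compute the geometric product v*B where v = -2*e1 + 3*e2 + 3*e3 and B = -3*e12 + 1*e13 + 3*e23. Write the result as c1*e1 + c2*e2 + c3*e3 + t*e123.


vB has grade-1 (vector) and grade-3 (trivector) parts: vB = (v _| B) + (v ^ B).
Vector part <vB>_1:
  e1: -v2*b12 - v3*b13 = -(3)*(-3) - (3)*(1) = 6
  e2: v1*b12 - v3*b23 = (-2)*(-3) - (3)*(3) = -3
  e3: v1*b13 + v2*b23 = (-2)*(1) + (3)*(3) = 7
Trivector part <vB>_3:
  e123: v1*b23 - v2*b13 + v3*b12 = (-2)*(3) - (3)*(1) + (3)*(-3) = -18
vB = 6*e1 - 3*e2 + 7*e3 - 18*e123


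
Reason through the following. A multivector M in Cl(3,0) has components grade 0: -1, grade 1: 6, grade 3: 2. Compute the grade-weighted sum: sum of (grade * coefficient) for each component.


Grade-weighted sum = sum of grade_k * coefficient_k
0*(-1) = 0
1*6 = 6
3*2 = 6
Total = 0 + 6 + 6 = 12


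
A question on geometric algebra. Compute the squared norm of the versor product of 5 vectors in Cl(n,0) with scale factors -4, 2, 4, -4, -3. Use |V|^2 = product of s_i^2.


Each vector v_i has |v_i|^2 = s_i^2
Squared scales: (-4)^2 = 16, 2^2 = 4, 4^2 = 16, (-4)^2 = 16, (-3)^2 = 9
|V|^2 = 16 * 4 * 16 * 16 * 9
= 147456


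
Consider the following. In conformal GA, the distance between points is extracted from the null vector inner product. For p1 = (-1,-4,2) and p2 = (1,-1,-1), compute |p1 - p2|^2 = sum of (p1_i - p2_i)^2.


p1 - p2 = (-2, -3, 3)
|p1 - p2|^2 = (-2)^2 + (-3)^2 + 3^2
= 4 + 9 + 9
= 22


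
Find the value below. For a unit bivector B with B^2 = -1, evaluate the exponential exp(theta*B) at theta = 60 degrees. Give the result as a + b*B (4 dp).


For a unit bivector B with B^2 = -1, the exponential series gives
e^(theta*B) = cos(theta) + sin(theta)*B (the GA analogue of Euler's formula).
theta = 60 degrees = 1.047198 rad
cos(60 deg) = 0.5000
sin(60 deg) = 0.8660
exp(theta*B) = 0.5000 + 0.8660*B


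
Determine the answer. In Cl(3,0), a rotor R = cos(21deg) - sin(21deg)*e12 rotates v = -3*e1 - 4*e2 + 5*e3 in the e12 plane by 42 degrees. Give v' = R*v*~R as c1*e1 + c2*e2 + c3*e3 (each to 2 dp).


Rotor R = cos(21deg) - sin(21deg)*e12
Rotation angle theta = 2 * 21 = 42 degrees in the e12 plane (e1 -> e2).
The component perpendicular to the plane (e3) is invariant: v'_3 = v3 = 5.00
cos(42deg) = 0.7431, sin(42deg) = 0.6691
v'_1 = v1*cos(theta) - v2*sin(theta) = -3*0.7431 - (-4)*0.6691 = 0.45
v'_2 = v1*sin(theta) + v2*cos(theta) = -3*0.6691 + (-4)*0.7431 = -4.98
v' = 0.45*e1 - 4.98*e2 + 5.00*e3


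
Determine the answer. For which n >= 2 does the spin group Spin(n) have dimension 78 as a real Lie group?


dim Spin(n) = dim so(n) = n(n-1)/2.
Solve n(n-1)/2 = 78, i.e. n^2 - n - 156 = 0.
Discriminant = 1 + 8*78 = 625
n = (1 + sqrt(625))/2 = (1 + 25)/2 = 13


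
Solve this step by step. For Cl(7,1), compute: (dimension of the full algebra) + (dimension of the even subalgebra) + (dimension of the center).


n = 7 + 1 = 8
Total dim = 2^8 = 256
Even subalgebra dim = 2^7 = 128
n is even, so center dim = 1
Sum = 256 + 128 + 1 = 385


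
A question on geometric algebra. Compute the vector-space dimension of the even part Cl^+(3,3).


Even subalgebra dimension = 2^(n-1)
n = 3 + 3 = 6
2^(6 - 1) = 2^5 = 32
Verification: sum of C(6,k) for even k = 1 + 15 + 15 + 1 = 32
Result = 32


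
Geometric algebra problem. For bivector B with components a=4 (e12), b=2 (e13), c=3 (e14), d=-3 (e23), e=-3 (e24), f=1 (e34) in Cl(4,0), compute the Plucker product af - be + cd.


Plucker relation: af - be + cd
a*f = 4*1 = 4
b*e = 2*(-3) = -6
c*d = 3*(-3) = -9
af - be + cd = 4 - (-6) + (-9)
= 1


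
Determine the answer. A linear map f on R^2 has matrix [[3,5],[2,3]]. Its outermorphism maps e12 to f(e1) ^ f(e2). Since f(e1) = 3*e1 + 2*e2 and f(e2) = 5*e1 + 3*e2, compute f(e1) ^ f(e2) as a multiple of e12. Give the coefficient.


The outermorphism of a linear map f sends e1^e2 to f(e1)^f(e2).
f(e1) = 3*e1 + 2*e2
f(e2) = 5*e1 + 3*e2
f(e1) ^ f(e2) = (3*e1 + 2*e2) ^ (5*e1 + 3*e2)
= 3*3*e12 + 2*5*e21
= (9 - 10)*e12
= -1*e12
Coefficient = -1


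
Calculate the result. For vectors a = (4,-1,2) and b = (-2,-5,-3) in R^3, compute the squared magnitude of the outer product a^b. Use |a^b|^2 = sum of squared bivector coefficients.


a wedge b = (a1*b2 - a2*b1)*e12 + (a1*b3 - a3*b1)*e13 + (a2*b3 - a3*b2)*e23
e12 coeff: 4*(-5) - (-1)*(-2) = -20 - 2 = -22
e13 coeff: 4*(-3) - 2*(-2) = -12 - (-4) = -8
e23 coeff: (-1)*(-3) - 2*(-5) = 3 - (-10) = 13
|a wedge b|^2 = (-22)^2 + (-8)^2 + 13^2
= 484 + 64 + 169
= 717


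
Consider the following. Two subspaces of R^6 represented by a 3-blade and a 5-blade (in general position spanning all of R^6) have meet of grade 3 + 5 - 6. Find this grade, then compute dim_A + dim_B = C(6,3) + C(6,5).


Meet grade = grade(A) + grade(B) - n
= 3 + 5 - 6 = 2
C(6,3) = 20
C(6,5) = 6
dim_A + dim_B = 20 + 6 = 26


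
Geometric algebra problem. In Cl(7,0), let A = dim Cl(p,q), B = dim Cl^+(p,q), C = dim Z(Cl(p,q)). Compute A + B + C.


n = 7 + 0 = 7
Total dim = 2^7 = 128
Even subalgebra dim = 2^6 = 64
n is odd, so center dim = 2
Sum = 128 + 64 + 2 = 194


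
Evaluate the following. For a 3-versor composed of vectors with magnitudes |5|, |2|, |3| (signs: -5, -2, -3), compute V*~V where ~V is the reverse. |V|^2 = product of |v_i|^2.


Each vector v_i has |v_i|^2 = s_i^2
Squared scales: (-5)^2 = 25, (-2)^2 = 4, (-3)^2 = 9
|V|^2 = 25 * 4 * 9
= 900
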